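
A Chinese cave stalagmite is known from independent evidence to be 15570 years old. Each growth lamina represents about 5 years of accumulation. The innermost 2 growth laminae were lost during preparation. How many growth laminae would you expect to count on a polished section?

At 5 years per growth lamina, 15570 / 5 = 3114 growth laminae are expected.
Subtracting the 2 growth laminae not captured gives 3114 − 2 = 3112 growth laminae in the record.

3112 growth laminae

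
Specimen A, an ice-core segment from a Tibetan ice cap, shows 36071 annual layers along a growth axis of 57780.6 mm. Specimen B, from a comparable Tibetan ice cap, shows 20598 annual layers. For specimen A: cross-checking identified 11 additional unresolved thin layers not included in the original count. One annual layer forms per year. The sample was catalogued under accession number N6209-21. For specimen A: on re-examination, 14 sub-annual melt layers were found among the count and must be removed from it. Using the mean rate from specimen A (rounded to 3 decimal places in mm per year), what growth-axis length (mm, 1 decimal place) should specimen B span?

32998.0 mm

Specimen A: true annual layer count = 36071 − 14 + 11 = 36068.
A: 57780.6 mm over 36068 years gives 57780.6 / 36068 ≈ 1.602 mm/yr.
B's length ≈ 1.602 × 20598 = 32998.0 mm.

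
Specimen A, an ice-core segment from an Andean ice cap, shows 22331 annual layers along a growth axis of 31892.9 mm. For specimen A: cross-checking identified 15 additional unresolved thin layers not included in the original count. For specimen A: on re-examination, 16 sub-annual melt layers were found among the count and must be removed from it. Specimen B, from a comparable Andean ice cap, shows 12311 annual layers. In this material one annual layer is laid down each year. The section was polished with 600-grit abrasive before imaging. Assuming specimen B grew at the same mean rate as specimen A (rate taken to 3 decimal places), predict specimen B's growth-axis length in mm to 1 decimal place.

Specimen A: correcting the raw count gives 22331 − 16 + 15 = 22330 true annual layers.
A: 31892.9 mm over 22330 years gives 31892.9 / 22330 ≈ 1.428 mm/yr.
B's length ≈ 1.428 × 12311 = 17580.1 mm.

17580.1 mm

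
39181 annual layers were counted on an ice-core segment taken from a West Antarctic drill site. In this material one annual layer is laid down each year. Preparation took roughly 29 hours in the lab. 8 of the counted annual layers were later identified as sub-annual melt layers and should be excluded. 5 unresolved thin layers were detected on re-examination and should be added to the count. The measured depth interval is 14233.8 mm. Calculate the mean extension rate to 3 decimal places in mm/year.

True annual layer count = 39181 − 8 + 5 = 39178.
Extension rate ≈ 14233.8 / 39178 = 0.363 mm/year.

0.363 mm/year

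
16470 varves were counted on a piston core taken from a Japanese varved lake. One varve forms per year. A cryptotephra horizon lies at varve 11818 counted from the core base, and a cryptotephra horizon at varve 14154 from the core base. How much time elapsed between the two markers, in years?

2336 years

Separation: 14154 − 11818 = 2336 varves.
One varve per year makes the interval 2336 years.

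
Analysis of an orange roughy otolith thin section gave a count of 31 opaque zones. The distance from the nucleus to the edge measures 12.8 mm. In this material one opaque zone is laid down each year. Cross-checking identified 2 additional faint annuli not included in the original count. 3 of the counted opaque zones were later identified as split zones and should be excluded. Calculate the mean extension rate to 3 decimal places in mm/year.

True opaque zone count = 31 − 3 + 2 = 30.
12.8 mm over 30 years gives 12.8 / 30 ≈ 0.427 mm/year.

0.427 mm/year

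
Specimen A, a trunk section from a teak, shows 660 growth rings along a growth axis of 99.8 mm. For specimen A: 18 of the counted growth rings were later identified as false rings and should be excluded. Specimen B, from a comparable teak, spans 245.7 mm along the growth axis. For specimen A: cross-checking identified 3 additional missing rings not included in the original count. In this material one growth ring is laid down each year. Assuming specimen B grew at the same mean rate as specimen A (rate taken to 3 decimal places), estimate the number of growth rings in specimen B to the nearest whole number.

Specimen A: adjusted count: 660 − 18 + 3 = 645 growth rings.
A: Mean rate = 99.8 mm / 645 years ≈ 0.155 mm/year.
For B, 245.7 / 0.155 = 1585.16 years ≈ 1585 growth rings.

1585 growth rings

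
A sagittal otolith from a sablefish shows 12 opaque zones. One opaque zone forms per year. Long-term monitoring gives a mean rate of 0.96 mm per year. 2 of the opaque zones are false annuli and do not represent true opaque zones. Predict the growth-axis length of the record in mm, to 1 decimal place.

9.6 mm

True opaque zone count = 12 − 2 = 10.
Predicted length = 0.96 mm/year × 10 years = 9.6 mm.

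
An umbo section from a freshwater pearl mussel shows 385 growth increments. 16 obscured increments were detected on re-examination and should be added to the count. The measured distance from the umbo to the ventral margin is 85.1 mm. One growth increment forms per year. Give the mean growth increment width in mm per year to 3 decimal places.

True growth increment count = 385 + 16 = 401.
Mean rate = 85.1 mm / 401 years ≈ 0.212 mm per year.

0.212 mm per year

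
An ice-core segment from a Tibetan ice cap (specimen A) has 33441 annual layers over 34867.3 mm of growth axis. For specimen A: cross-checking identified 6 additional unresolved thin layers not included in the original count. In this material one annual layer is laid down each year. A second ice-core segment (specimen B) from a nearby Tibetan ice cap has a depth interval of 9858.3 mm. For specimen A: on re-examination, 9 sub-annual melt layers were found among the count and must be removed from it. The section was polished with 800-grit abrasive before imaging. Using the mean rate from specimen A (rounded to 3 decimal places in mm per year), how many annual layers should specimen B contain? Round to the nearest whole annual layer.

9452 annual layers

Specimen A: after corrections the count is 33441 − 9 + 6 = 33438 annual layers.
A: Mean rate = 34867.3 mm / 33438 years ≈ 1.043 mm per year.
B spans 9858.3 / 1.043 = 9451.87 years ≈ 9452 annual layers.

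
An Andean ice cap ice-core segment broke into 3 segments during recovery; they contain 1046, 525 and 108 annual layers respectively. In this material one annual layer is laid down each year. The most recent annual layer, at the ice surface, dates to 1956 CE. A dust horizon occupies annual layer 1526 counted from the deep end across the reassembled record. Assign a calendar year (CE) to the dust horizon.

Total annual layers = 1046 + 525 + 108 = 1679.
The dust horizon sits at annual layer 1526 from the deep end, so 1679 − 1526 = 153 annual layers formed after it.
1956 − 153 = 1803 CE.

1803 CE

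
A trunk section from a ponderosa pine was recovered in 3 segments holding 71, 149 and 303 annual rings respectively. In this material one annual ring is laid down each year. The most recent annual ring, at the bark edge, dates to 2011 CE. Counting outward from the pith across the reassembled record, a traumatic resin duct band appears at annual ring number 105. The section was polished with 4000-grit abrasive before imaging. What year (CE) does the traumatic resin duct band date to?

Total annual rings = 71 + 149 + 303 = 523.
523 − 105 = 418 annual rings lie beyond the traumatic resin duct band toward the bark edge.
The annual ring at the bark edge is 2011 CE, so the traumatic resin duct band dates to 2011 − 418 = 1593 CE.

1593 CE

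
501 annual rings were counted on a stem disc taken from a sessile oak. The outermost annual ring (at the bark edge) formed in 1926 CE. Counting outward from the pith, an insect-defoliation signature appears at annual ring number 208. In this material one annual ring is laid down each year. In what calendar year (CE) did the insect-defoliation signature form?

1633 CE

The insect-defoliation signature sits at annual ring 208 from the pith, so 501 − 208 = 293 annual rings formed after it.
1926 − 293 = 1633 CE.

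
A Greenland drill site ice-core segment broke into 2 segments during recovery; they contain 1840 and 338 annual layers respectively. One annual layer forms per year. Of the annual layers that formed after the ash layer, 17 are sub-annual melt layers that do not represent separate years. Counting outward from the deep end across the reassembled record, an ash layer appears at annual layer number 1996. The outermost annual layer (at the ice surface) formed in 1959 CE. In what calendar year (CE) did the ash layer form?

1794 CE

Total annual layers = 1840 + 338 = 2178.
Between annual layer 1996 and the ice surface there are 2178 − 1996 = 182 annual layers.
Excluding 17 false annual layers: 182 − 17 = 165.
The annual layer at the ice surface is 1959 CE, so the ash layer dates to 1959 − 165 = 1794 CE.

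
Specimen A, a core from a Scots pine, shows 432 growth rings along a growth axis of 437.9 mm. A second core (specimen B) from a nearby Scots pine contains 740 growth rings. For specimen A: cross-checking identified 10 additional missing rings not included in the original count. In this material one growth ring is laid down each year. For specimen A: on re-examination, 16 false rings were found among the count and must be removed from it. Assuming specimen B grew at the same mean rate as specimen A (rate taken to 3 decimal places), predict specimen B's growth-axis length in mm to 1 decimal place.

760.7 mm

Specimen A: adjusted count: 432 − 16 + 10 = 426 growth rings.
A: Extension rate ≈ 437.9 / 426 = 1.028 mm per year.
For B, 1.028 mm/year × 740 years = 760.7 mm.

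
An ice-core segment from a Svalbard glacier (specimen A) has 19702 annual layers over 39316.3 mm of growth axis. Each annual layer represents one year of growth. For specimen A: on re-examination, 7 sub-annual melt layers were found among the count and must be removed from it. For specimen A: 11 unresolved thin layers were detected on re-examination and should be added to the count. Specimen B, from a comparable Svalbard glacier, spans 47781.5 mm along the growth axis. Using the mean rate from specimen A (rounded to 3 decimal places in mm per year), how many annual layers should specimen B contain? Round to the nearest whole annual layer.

Specimen A: after corrections the count is 19702 − 7 + 11 = 19706 annual layers.
A: Mean rate = 39316.3 mm / 19706 years ≈ 1.995 mm/year.
Specimen B: 47781.5 mm / 1.995 mm per year = 23950.63 years ≈ 23951 annual layers.

23951 annual layers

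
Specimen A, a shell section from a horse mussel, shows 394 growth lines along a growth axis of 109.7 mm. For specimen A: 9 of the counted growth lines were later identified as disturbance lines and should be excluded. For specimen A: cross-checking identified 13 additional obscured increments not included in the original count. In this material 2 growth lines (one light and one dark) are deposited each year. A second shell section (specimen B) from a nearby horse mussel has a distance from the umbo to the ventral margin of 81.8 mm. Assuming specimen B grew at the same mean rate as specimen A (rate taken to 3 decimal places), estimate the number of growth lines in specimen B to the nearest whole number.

297 growth lines

Specimen A: true growth line count = 394 − 9 + 13 = 398.
Specimen A: 398 growth lines at 2 per year is 398 / 2 = 199 years.
A: Extension rate ≈ 109.7 / 199 = 0.551 mm per year.
For B, 81.8 / 0.551 = 148.46 years; at 2 growth lines per year that is 148.46 × 2 ≈ 297 growth lines.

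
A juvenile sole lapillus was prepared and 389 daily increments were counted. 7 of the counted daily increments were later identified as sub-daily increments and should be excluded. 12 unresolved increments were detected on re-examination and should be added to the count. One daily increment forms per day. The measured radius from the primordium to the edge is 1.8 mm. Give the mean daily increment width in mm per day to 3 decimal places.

0.005 mm per day

Correcting the raw count gives 389 − 7 + 12 = 394 true daily increments.
1.8 mm over 394 days gives 1.8 / 394 ≈ 0.005 mm per day.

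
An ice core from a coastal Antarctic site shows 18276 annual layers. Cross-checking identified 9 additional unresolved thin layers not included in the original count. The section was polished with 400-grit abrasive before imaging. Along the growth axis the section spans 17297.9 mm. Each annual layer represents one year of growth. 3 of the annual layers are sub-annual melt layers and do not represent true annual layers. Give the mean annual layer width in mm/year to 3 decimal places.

After corrections the count is 18276 − 3 + 9 = 18282 annual layers.
Mean rate = 17297.9 mm / 18282 years ≈ 0.946 mm/year.

0.946 mm/year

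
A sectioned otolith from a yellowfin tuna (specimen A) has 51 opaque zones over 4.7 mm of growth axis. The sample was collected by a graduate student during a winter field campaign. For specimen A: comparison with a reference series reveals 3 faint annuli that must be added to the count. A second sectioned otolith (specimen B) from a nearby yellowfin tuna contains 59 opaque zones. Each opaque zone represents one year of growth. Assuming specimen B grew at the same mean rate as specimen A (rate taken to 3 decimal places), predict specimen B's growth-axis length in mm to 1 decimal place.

Specimen A: adjusted count: 51 + 3 = 54 opaque zones.
A: Extension rate ≈ 4.7 / 54 = 0.087 mm/yr.
Length of B = 0.087 × 59 = 5.1 mm.

5.1 mm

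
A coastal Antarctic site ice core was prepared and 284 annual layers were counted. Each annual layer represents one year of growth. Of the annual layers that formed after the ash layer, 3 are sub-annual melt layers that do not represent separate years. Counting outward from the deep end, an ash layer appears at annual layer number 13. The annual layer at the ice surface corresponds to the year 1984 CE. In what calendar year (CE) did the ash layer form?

The ash layer sits at annual layer 13 from the deep end, so 284 − 13 = 271 annual layers formed after it.
271 − 3 false = 268 true annual layers after the ash layer.
1984 − 268 = 1716 CE.

1716 CE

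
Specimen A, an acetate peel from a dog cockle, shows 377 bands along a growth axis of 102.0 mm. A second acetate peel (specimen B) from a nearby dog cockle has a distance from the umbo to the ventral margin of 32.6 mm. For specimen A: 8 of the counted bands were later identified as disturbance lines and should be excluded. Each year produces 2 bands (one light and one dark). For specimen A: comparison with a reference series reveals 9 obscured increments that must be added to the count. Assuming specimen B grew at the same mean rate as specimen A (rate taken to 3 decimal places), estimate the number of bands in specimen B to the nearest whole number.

121 bands

Specimen A: after corrections the count is 377 − 8 + 9 = 378 bands.
Specimen A: with 2 bands per year, 378 / 2 = 189 years.
A: Extension rate ≈ 102.0 / 189 = 0.540 mm per year.
Specimen B: 32.6 mm / 0.540 mm per year = 60.37 years; at 2 bands per year that is 60.37 × 2 ≈ 121 bands.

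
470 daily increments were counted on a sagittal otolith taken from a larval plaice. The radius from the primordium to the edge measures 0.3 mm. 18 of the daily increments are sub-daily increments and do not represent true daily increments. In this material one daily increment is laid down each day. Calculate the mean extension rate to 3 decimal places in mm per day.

True daily increment count = 470 − 18 = 452.
0.3 mm over 452 days gives 0.3 / 452 ≈ 0.001 mm per day.

0.001 mm per day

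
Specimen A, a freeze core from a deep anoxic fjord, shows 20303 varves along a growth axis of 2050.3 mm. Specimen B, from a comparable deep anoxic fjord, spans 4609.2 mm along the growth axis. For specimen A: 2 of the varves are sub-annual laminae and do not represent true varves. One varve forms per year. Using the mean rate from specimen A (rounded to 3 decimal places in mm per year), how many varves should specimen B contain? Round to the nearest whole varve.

Specimen A: correcting the raw count gives 20303 − 2 = 20301 true varves.
A: Extension rate ≈ 2050.3 / 20301 = 0.101 mm/year.
For B, 4609.2 / 0.101 = 45635.64 years ≈ 45636 varves.

45636 varves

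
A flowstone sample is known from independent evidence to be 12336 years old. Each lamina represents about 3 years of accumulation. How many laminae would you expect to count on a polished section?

4112 laminae

One lamina every 3 years means 12336 / 3 = 4112 laminae.
So 4112 laminae should be present.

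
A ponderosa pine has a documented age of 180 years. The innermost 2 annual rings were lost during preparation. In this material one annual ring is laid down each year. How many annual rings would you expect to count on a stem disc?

178 annual rings

One annual ring per year gives 180 annual rings over 180 years.
Less the 2 uncaptured annual rings: 180 − 2 = 178.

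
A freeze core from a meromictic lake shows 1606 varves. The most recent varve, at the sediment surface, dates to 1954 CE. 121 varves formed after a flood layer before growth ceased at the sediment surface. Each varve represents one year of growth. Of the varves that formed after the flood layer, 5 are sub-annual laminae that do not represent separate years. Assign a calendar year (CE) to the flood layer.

1838 CE

121 varves post-date the flood layer.
Removing the 5 false varves leaves 121 − 5 = 116 true varves beyond the flood layer.
The varve at the sediment surface is 1954 CE, so the flood layer dates to 1954 − 116 = 1838 CE.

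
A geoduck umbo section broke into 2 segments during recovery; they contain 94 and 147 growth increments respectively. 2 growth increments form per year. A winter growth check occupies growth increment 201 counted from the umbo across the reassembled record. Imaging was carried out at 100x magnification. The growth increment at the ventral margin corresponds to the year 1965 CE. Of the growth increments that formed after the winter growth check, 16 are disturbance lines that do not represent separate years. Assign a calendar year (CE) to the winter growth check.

Total growth increments = 94 + 147 = 241.
Between growth increment 201 and the ventral margin there are 241 − 201 = 40 growth increments.
Removing the 16 false growth increments leaves 40 − 16 = 24 true growth increments beyond the winter growth check.
Dividing by 2 growth increments per year: 24 / 2 = 12 years.
1965 − 12 = 1953 CE.

1953 CE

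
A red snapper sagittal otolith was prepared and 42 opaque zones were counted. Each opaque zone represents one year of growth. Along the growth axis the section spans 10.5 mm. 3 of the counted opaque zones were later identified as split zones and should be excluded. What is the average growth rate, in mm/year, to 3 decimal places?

0.269 mm/year

True opaque zone count = 42 − 3 = 39.
Mean rate = 10.5 mm / 39 years ≈ 0.269 mm/year.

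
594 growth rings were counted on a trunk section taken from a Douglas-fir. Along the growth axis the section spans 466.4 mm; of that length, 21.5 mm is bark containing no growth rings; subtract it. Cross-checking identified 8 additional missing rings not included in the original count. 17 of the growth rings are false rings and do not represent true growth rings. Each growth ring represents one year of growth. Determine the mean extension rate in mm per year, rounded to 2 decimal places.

After corrections the count is 594 − 17 + 8 = 585 growth rings.
Removing the 21.5 mm offcut leaves 466.4 − 21.5 = 444.9 mm.
444.9 mm over 585 years gives 444.9 / 585 ≈ 0.76 mm per year.

0.76 mm per year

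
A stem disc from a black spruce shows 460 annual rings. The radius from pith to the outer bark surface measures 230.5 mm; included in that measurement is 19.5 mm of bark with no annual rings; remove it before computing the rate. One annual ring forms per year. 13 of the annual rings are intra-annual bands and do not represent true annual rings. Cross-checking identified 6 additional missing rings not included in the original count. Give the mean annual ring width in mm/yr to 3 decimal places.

0.466 mm/yr

Adjusted count: 460 − 13 + 6 = 453 annual rings.
The growth record spans 230.5 − 19.5 = 211.0 mm.
Extension rate ≈ 211.0 / 453 = 0.466 mm/yr.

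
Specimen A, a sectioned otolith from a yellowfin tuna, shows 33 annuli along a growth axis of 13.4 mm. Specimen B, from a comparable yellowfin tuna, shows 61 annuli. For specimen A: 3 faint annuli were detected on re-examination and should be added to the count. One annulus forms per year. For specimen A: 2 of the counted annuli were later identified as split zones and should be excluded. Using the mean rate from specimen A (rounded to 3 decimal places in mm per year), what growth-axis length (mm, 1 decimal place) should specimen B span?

Specimen A: after corrections the count is 33 − 2 + 3 = 34 annuli.
A: Extension rate ≈ 13.4 / 34 = 0.394 mm per year.
B's length ≈ 0.394 × 61 = 24.0 mm.

24.0 mm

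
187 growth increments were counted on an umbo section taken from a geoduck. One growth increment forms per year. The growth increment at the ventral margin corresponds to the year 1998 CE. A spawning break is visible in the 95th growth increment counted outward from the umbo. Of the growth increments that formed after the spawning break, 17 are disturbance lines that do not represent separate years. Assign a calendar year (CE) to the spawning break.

187 − 95 = 92 growth increments lie beyond the spawning break toward the ventral margin.
Removing the 17 false growth increments leaves 92 − 17 = 75 true growth increments beyond the spawning break.
The growth increment at the ventral margin is 1998 CE, so the spawning break dates to 1998 − 75 = 1923 CE.

1923 CE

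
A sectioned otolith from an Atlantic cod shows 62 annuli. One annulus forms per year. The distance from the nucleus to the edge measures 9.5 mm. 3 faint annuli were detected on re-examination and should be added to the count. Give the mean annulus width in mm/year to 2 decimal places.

0.15 mm/year

Adjusted count: 62 + 3 = 65 annuli.
9.5 mm over 65 years gives 9.5 / 65 ≈ 0.15 mm/year.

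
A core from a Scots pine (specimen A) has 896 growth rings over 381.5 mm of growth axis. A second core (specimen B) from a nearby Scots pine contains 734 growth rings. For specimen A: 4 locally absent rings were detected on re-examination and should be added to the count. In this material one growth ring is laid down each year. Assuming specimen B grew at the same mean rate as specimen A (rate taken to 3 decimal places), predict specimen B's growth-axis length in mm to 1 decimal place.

Specimen A: correcting the raw count gives 896 + 4 = 900 true growth rings.
A: 381.5 mm over 900 years gives 381.5 / 900 ≈ 0.424 mm/yr.
B's length ≈ 0.424 × 734 = 311.2 mm.

311.2 mm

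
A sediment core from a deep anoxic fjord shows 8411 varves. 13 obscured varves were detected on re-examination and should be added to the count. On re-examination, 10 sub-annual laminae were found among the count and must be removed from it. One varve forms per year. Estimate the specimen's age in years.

8414 years

After corrections the count is 8411 − 10 + 13 = 8414 varves.
One varve per year makes the duration 8414 years.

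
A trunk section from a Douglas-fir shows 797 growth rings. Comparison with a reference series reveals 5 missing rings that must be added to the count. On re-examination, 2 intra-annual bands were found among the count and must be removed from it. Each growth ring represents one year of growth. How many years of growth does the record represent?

800 years

After corrections the count is 797 − 2 + 5 = 800 growth rings.
With a one-to-one growth ring periodicity this is 800 years.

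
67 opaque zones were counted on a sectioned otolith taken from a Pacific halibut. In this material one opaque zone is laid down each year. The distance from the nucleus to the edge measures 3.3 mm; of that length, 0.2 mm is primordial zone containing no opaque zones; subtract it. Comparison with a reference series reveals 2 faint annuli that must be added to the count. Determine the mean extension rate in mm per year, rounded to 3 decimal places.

0.045 mm per year

After corrections the count is 67 + 2 = 69 opaque zones.
The growth record spans 3.3 − 0.2 = 3.1 mm.
Mean rate = 3.1 mm / 69 years ≈ 0.045 mm per year.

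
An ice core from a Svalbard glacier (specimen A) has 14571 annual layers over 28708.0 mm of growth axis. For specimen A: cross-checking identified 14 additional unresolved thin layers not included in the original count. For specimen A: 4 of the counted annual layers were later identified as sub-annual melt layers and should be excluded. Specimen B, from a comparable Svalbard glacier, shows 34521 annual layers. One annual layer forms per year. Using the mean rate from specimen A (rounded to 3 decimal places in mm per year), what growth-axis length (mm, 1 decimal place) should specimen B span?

67971.8 mm

Specimen A: adjusted count: 14571 − 4 + 14 = 14581 annual layers.
A: 28708.0 mm over 14581 years gives 28708.0 / 14581 ≈ 1.969 mm per year.
For B, 1.969 mm/year × 34521 years = 67971.8 mm.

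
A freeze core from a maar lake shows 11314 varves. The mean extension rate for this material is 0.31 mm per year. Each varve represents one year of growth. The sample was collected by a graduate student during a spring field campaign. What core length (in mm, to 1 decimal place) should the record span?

3507.3 mm

11314 years of growth are recorded.
Length ≈ 0.31 × 11314 = 3507.3 mm.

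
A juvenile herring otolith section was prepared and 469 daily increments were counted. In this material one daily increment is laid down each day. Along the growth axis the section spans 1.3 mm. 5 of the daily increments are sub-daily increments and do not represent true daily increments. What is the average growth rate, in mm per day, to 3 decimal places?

Correcting the raw count gives 469 − 5 = 464 true daily increments.
1.3 mm over 464 days gives 1.3 / 464 ≈ 0.003 mm per day.

0.003 mm per day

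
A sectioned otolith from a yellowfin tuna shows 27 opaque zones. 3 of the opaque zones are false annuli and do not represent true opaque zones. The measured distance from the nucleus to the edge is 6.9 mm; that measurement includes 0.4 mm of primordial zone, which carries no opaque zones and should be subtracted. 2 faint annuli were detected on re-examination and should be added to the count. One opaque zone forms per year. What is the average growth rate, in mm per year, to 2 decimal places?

0.25 mm per year

Correcting the raw count gives 27 − 3 + 2 = 26 true opaque zones.
Net length = 6.9 − 0.4 = 6.5 mm.
6.5 mm over 26 years gives 6.5 / 26 ≈ 0.25 mm per year.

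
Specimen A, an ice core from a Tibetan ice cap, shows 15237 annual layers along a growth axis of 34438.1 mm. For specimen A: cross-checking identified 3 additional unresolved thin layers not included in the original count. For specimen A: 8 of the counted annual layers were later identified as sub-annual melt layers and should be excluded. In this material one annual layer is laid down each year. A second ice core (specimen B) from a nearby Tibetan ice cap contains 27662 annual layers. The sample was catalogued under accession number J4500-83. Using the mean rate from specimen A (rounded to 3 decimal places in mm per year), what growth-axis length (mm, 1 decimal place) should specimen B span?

Specimen A: after corrections the count is 15237 − 8 + 3 = 15232 annual layers.
A: 34438.1 mm over 15232 years gives 34438.1 / 15232 ≈ 2.261 mm per year.
B's length ≈ 2.261 × 27662 = 62543.8 mm.

62543.8 mm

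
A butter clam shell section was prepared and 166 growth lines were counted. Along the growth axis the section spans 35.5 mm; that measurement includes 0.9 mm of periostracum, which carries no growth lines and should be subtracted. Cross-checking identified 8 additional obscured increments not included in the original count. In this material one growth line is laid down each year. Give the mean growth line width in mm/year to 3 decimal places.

Adjusted count: 166 + 8 = 174 growth lines.
Removing the 0.9 mm offcut leaves 35.5 − 0.9 = 34.6 mm.
Extension rate ≈ 34.6 / 174 = 0.199 mm/year.

0.199 mm/year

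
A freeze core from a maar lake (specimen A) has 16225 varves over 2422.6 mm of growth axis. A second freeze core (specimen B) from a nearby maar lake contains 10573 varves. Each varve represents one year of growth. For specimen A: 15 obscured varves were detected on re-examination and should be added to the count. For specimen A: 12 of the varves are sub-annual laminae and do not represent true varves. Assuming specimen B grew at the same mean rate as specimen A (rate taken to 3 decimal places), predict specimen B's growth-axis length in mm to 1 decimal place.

1575.4 mm

Specimen A: correcting the raw count gives 16225 − 12 + 15 = 16228 true varves.
A: Extension rate ≈ 2422.6 / 16228 = 0.149 mm per year.
Length of B = 0.149 × 10573 = 1575.4 mm.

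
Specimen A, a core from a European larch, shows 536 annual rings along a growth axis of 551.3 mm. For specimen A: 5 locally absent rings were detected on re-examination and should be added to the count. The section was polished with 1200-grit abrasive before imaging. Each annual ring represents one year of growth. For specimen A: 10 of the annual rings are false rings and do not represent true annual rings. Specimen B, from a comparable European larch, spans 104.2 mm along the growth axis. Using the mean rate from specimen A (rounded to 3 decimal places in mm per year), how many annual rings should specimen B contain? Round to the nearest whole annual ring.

100 annual rings

Specimen A: true annual ring count = 536 − 10 + 5 = 531.
A: 551.3 mm over 531 years gives 551.3 / 531 ≈ 1.038 mm per year.
B spans 104.2 / 1.038 = 100.39 years ≈ 100 annual rings.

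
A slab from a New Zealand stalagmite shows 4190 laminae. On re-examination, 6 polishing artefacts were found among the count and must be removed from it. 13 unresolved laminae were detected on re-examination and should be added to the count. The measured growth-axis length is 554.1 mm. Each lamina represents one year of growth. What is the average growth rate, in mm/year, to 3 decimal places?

0.132 mm/year

True lamina count = 4190 − 6 + 13 = 4197.
Extension rate ≈ 554.1 / 4197 = 0.132 mm/year.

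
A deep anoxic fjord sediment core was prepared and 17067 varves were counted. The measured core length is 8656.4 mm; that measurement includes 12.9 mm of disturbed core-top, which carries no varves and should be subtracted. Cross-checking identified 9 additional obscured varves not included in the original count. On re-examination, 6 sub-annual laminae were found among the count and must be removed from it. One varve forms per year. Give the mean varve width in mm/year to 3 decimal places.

Adjusted count: 17067 − 6 + 9 = 17070 varves.
Removing the 12.9 mm offcut leaves 8656.4 − 12.9 = 8643.5 mm.
8643.5 mm over 17070 years gives 8643.5 / 17070 ≈ 0.506 mm/year.

0.506 mm/year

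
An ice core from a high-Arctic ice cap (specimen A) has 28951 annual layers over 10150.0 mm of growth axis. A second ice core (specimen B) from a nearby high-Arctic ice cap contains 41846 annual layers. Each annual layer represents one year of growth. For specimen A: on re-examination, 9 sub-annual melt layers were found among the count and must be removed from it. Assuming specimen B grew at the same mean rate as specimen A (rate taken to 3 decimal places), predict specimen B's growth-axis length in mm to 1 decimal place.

Specimen A: correcting the raw count gives 28951 − 9 = 28942 true annual layers.
A: Mean rate = 10150.0 mm / 28942 years ≈ 0.351 mm per year.
For B, 0.351 mm/year × 41846 years = 14687.9 mm.

14687.9 mm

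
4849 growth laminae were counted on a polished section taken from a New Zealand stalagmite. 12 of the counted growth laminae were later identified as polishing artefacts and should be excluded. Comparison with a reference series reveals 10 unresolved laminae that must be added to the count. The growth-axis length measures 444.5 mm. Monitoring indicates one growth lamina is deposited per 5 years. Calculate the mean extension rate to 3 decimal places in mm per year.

Correcting the raw count gives 4849 − 12 + 10 = 4847 true growth laminae.
Multiplying by 5 years per growth lamina: 4847 × 5 = 24235 years.
Extension rate ≈ 444.5 / 24235 = 0.018 mm per year.

0.018 mm per year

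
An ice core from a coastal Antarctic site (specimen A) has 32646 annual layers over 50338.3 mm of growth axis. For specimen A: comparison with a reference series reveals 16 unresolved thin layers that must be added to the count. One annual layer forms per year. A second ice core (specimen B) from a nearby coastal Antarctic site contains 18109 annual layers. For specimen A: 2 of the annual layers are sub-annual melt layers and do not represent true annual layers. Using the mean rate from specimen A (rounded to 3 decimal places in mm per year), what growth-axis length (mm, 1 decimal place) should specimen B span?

27906.0 mm

Specimen A: adjusted count: 32646 − 2 + 16 = 32660 annual layers.
A: Mean rate = 50338.3 mm / 32660 years ≈ 1.541 mm/yr.
For B, 1.541 mm/year × 18109 years = 27906.0 mm.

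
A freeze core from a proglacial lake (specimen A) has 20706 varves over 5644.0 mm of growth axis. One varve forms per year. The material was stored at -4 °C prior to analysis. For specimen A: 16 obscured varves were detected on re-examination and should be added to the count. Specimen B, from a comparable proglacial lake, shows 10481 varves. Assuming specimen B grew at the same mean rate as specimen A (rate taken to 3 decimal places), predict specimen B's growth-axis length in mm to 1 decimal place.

Specimen A: true varve count = 20706 + 16 = 20722.
A: 5644.0 mm over 20722 years gives 5644.0 / 20722 ≈ 0.272 mm/year.
Length of B = 0.272 × 10481 = 2850.8 mm.

2850.8 mm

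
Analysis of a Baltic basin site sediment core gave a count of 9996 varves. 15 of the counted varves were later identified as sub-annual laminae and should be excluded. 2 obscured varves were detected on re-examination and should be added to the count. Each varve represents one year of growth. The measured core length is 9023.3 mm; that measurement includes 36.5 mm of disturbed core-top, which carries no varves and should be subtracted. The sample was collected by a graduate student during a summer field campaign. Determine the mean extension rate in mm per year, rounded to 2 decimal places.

0.90 mm per year

True varve count = 9996 − 15 + 2 = 9983.
The growth record spans 9023.3 − 36.5 = 8986.8 mm.
Mean rate = 8986.8 mm / 9983 years ≈ 0.90 mm per year.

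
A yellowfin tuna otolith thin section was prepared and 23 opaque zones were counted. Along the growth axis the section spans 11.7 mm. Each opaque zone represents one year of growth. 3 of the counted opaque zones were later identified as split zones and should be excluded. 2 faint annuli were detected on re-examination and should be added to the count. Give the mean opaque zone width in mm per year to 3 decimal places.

0.532 mm per year

Adjusted count: 23 − 3 + 2 = 22 opaque zones.
Mean rate = 11.7 mm / 22 years ≈ 0.532 mm per year.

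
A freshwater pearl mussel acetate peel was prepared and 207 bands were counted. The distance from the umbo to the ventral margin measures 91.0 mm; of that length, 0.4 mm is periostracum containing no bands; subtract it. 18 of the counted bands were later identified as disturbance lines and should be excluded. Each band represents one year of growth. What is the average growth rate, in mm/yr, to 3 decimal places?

After corrections the count is 207 − 18 = 189 bands.
Removing the 0.4 mm offcut leaves 91.0 − 0.4 = 90.6 mm.
90.6 mm over 189 years gives 90.6 / 189 ≈ 0.479 mm/yr.

0.479 mm/yr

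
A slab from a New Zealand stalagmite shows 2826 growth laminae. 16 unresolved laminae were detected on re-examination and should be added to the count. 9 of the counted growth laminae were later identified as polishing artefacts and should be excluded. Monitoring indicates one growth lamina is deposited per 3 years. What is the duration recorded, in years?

True growth lamina count = 2826 − 9 + 16 = 2833.
At 3 years per growth lamina, 2833 × 3 = 8499 years.

8499 yr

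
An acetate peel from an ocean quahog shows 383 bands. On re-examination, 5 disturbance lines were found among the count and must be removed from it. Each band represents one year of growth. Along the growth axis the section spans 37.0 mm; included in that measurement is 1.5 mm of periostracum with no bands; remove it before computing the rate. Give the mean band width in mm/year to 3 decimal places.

Correcting the raw count gives 383 − 5 = 378 true bands.
Removing the 1.5 mm offcut leaves 37.0 − 1.5 = 35.5 mm.
Mean rate = 35.5 mm / 378 years ≈ 0.094 mm/year.

0.094 mm/year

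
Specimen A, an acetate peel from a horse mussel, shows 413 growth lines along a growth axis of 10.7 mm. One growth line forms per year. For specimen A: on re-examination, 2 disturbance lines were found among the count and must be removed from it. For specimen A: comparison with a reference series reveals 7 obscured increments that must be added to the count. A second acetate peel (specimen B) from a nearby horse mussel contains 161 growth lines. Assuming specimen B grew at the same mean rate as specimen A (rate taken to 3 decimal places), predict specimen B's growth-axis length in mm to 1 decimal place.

Specimen A: adjusted count: 413 − 2 + 7 = 418 growth lines.
A: Mean rate = 10.7 mm / 418 years ≈ 0.026 mm/year.
For B, 0.026 mm/year × 161 years = 4.2 mm.

4.2 mm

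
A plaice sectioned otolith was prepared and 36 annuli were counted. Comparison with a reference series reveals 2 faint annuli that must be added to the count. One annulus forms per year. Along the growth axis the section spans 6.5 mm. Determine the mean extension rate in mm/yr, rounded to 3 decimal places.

True annulus count = 36 + 2 = 38.
Mean rate = 6.5 mm / 38 years ≈ 0.171 mm/yr.

0.171 mm/yr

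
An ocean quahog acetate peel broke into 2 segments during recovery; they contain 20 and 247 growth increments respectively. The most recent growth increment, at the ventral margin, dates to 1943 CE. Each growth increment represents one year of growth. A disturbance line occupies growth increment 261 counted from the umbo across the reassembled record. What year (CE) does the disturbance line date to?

Total growth increments = 20 + 247 = 267.
267 − 261 = 6 growth increments lie beyond the disturbance line toward the ventral margin.
The growth increment at the ventral margin is 1943 CE, so the disturbance line dates to 1943 − 6 = 1937 CE.

1937 CE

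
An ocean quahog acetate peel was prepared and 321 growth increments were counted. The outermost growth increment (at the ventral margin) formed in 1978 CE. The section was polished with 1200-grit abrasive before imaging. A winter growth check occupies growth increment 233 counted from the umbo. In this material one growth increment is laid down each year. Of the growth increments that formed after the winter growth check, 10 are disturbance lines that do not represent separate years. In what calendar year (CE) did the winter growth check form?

1900 CE

321 − 233 = 88 growth increments lie beyond the winter growth check toward the ventral margin.
88 − 10 false = 78 true growth increments after the winter growth check.
1978 − 78 = 1900 CE.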